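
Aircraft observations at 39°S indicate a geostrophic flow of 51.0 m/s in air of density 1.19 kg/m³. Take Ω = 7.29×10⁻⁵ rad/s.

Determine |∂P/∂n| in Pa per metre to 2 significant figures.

5.6×10⁻³ Pa/m

Coriolis parameter at 39°S:
f = 2Ω sin φ = 2 × 7.29×10⁻⁵ × sin 39° = 9.18×10⁻⁵ s⁻¹
Geostrophic balance rearranged: |∂P/∂n| = f ρ V_g
|∂P/∂n| = 9.18×10⁻⁵ × 1.19 × 51.0 = 5.57×10⁻³ Pa/m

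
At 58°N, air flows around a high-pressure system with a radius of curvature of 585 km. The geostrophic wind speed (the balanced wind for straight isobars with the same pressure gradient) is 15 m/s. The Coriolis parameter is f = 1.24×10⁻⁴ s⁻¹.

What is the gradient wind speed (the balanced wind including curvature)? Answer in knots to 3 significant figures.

41.2 knots

Around a high, pressure-gradient force acts outward with centrifugal, so Coriolis balances both:
fV = (1/ρ)|∂P/∂n| + V²/R  →  V² − fR·V + fR·V_g = 0
With fR = 1.24×10⁻⁴ × 585×10³ m = 72.5 m/s:
V = [fR − √((fR)² − 4 fR V_g)]/2 = [72.5 − √(72.5² − 4×72.5×15)]/2 = 21.2 m/s
Supergeostrophic (V > V_g = 15 m/s), as expected around a high.
Converting: 21.2 m/s × 1.944 = 41.2 knots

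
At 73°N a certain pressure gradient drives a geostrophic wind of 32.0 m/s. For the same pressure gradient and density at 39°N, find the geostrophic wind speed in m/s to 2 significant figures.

49 m/s

With the same pressure gradient and density, V_g ∝ 1/f ∝ 1/sin φ.
V₂ = V₁ · sin φ₁ / sin φ₂ = 32.0 × sin 73° / sin 39°
V₂ = 32.0 × 0.9563/0.6293 = 49 m/s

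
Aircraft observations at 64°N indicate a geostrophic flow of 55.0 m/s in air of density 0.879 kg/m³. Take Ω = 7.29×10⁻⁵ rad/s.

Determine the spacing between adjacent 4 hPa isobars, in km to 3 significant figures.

63.1 km

Coriolis parameter at 64°N:
f = 2Ω sin φ = 2 × 7.29×10⁻⁵ × sin 64° = 1.31×10⁻⁴ s⁻¹
Geostrophic balance rearranged: |∂P/∂n| = f ρ V_g
|∂P/∂n| = 1.31×10⁻⁴ × 0.879 × 55.0 = 6.34×10⁻³ Pa/m
Isobar spacing: Δn = ΔP/|∂P/∂n| = 400 Pa / 6.34×10⁻³ Pa/m = 63138 m ≈ 63.1 km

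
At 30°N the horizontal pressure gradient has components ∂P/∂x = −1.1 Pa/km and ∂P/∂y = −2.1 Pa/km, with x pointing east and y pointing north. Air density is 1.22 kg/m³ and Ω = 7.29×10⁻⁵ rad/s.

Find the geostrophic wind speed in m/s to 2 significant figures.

Coriolis parameter at 30°N:
f = 2Ω sin φ = 2 × 7.29×10⁻⁵ × sin 30° = 7.29×10⁻⁵ s⁻¹
Component geostrophic relations (x east, y north):
u_g = −(1/(fρ)) ∂P/∂y,  v_g = (1/(fρ)) ∂P/∂x
u_g = −(−2.1×10⁻³)/(7.29×10⁻⁵ × 1.22) = 23.6 m/s;  v_g = (−1.1×10⁻³)/(7.29×10⁻⁵ × 1.22) = −12.4 m/s
|V_g| = √(u_g² + v_g²) = 26.7 m/s

27 m/s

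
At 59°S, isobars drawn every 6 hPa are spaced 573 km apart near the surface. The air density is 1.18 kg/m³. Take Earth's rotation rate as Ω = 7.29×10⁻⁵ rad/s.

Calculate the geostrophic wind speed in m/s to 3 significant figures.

7.10 m/s

Coriolis parameter at 59°S:
f = 2Ω sin φ = 2 × 7.29×10⁻⁵ × sin 59° = 1.25×10⁻⁴ s⁻¹
Pressure gradient: |∂P/∂n| = 600 Pa / 573000 m = 1.05×10⁻³ Pa/m
Geostrophic balance (pressure-gradient force = Coriolis force):
V_g = (1/(fρ)) |∂P/∂n| = 1.05×10⁻³ / (1.25×10⁻⁴ × 1.18) = 7.10 m/s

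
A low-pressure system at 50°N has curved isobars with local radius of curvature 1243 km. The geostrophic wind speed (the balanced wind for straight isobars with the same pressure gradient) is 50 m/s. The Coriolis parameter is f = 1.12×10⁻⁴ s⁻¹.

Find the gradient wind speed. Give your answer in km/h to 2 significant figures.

Around a low, centrifugal force acts outward with Coriolis, so pressure-gradient force balances both:
(1/ρ)|∂P/∂n| = fV + V²/R  →  V² + fR·V − fR·V_g = 0
With fR = 1.12×10⁻⁴ × 1243×10³ m = 139 m/s:
V = [−fR + √((fR)² + 4 fR V_g)]/2 = [−139 + √(139² + 4×139×50)]/2 = 39 m/s
Subgeostrophic (V < V_g = 50 m/s), as expected around a low.
Converting: 39 m/s × 3.6 = 140 km/h

140 km/h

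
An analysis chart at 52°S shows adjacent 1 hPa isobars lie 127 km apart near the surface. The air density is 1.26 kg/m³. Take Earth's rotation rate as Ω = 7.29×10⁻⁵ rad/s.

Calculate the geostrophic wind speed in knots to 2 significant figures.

Coriolis parameter at 52°S:
f = 2Ω sin φ = 2 × 7.29×10⁻⁵ × sin 52° = 1.15×10⁻⁴ s⁻¹
Pressure gradient: |∂P/∂n| = 100 Pa / 127000 m = 7.87×10⁻⁴ Pa/m
Geostrophic balance (pressure-gradient force = Coriolis force):
V_g = (1/(fρ)) |∂P/∂n| = 7.87×10⁻⁴ / (1.15×10⁻⁴ × 1.26) = 5.44 m/s
Converting: 5.44 m/s × 1.944 = 11 knots

11 knots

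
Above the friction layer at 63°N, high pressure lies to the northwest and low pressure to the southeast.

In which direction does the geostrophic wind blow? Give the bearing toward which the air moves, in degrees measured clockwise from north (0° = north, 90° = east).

The pressure-gradient force points toward the southeast (bearing 135°).
Geostrophic balance: in the Northern Hemisphere the Coriolis force deflects motion to the right, so the geostrophic wind blows 90° to the right of the pressure-gradient force (low pressure on the left).
Rotating 135° by 90° clockwise gives 225° — the wind blows toward the southwest.

225°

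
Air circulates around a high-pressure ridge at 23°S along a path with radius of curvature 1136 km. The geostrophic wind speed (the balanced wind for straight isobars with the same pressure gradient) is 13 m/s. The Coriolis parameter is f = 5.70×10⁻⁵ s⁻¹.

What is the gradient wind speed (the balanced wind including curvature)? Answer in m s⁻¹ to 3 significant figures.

Around a high, pressure-gradient force acts outward with centrifugal, so Coriolis balances both:
fV = (1/ρ)|∂P/∂n| + V²/R  →  V² − fR·V + fR·V_g = 0
With fR = 5.70×10⁻⁵ × 1136×10³ m = 64.8 m/s:
V = [fR − √((fR)² − 4 fR V_g)]/2 = [64.8 − √(64.8² − 4×64.8×13)]/2 = 18 m/s
Supergeostrophic (V > V_g = 13 m/s), as expected around a high.

18.0 m s⁻¹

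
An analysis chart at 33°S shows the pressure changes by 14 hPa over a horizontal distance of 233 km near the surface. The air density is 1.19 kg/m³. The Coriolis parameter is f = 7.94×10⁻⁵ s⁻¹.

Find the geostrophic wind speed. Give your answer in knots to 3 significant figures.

124 knots

Pressure gradient: |∂P/∂n| = 1400 Pa / 233000 m = 6.01×10⁻³ Pa/m
Geostrophic balance (pressure-gradient force = Coriolis force):
V_g = (1/(fρ)) |∂P/∂n| = 6.01×10⁻³ / (7.94×10⁻⁵ × 1.19) = 63.6 m/s
Converting: 63.6 m/s × 1.944 = 124 knots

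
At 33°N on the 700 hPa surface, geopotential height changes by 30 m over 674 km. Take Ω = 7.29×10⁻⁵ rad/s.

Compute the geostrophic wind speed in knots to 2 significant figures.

Coriolis parameter at 33°N:
f = 2Ω sin φ = 2 × 7.29×10⁻⁵ × sin 33° = 7.94×10⁻⁵ s⁻¹
Height gradient: |∂Z/∂n| = 30 m / 674000 m = 4.45×10⁻⁵
On a pressure surface, geostrophic balance gives V_g = (g/f)|∂Z/∂n|:
V_g = 9.81 × 4.45×10⁻⁵ / 7.94×10⁻⁵ = 5.50 m/s
Converting: 5.50 m/s × 1.944 = 11 knots

11 knots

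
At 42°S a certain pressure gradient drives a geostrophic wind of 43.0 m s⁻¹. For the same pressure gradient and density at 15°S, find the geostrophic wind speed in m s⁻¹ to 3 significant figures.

111 m s⁻¹

With the same pressure gradient and density, V_g ∝ 1/f ∝ 1/sin φ.
V₂ = V₁ · sin φ₁ / sin φ₂ = 43.0 × sin 42° / sin 15°
V₂ = 43.0 × 0.6691/0.2588 = 111 m s⁻¹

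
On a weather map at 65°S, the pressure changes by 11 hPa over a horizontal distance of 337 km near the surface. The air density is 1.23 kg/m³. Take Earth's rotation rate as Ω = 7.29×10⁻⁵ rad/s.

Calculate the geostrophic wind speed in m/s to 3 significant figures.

Coriolis parameter at 65°S:
f = 2Ω sin φ = 2 × 7.29×10⁻⁵ × sin 65° = 1.32×10⁻⁴ s⁻¹
Pressure gradient: |∂P/∂n| = 1100 Pa / 337000 m = 3.26×10⁻³ Pa/m
Geostrophic balance (pressure-gradient force = Coriolis force):
V_g = (1/(fρ)) |∂P/∂n| = 3.26×10⁻³ / (1.32×10⁻⁴ × 1.23) = 20.1 m/s

20.1 m/s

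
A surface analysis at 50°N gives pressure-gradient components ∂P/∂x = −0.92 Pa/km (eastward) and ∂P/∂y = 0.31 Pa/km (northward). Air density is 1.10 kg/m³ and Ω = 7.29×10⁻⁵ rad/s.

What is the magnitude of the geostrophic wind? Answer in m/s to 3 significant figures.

7.90 m/s

Coriolis parameter at 50°N:
f = 2Ω sin φ = 2 × 7.29×10⁻⁵ × sin 50° = 1.12×10⁻⁴ s⁻¹
Component geostrophic relations (x east, y north):
u_g = −(1/(fρ)) ∂P/∂y,  v_g = (1/(fρ)) ∂P/∂x
u_g = −(0.31×10⁻³)/(1.12×10⁻⁴ × 1.10) = −2.52 m/s;  v_g = (−0.92×10⁻³)/(1.12×10⁻⁴ × 1.10) = −7.49 m/s
|V_g| = √(u_g² + v_g²) = 7.90 m/s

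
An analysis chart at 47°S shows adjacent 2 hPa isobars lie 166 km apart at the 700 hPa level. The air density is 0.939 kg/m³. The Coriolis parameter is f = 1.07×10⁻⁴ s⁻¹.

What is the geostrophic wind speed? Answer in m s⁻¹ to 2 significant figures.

Pressure gradient: |∂P/∂n| = 200 Pa / 166000 m = 1.20×10⁻³ Pa/m
Geostrophic balance (pressure-gradient force = Coriolis force):
V_g = (1/(fρ)) |∂P/∂n| = 1.20×10⁻³ / (1.07×10⁻⁴ × 0.939) = 12.0 m/s

12 m s⁻¹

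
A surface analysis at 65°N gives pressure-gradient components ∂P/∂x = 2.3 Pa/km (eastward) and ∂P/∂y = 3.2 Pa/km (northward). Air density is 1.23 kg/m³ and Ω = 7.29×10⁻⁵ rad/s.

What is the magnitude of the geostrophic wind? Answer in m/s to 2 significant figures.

24 m/s

Coriolis parameter at 65°N:
f = 2Ω sin φ = 2 × 7.29×10⁻⁵ × sin 65° = 1.32×10⁻⁴ s⁻¹
Component geostrophic relations (x east, y north):
u_g = −(1/(fρ)) ∂P/∂y,  v_g = (1/(fρ)) ∂P/∂x
u_g = −(3.2×10⁻³)/(1.32×10⁻⁴ × 1.23) = −19.7 m/s;  v_g = (2.3×10⁻³)/(1.32×10⁻⁴ × 1.23) = 14.2 m/s
|V_g| = √(u_g² + v_g²) = 24.2 m/s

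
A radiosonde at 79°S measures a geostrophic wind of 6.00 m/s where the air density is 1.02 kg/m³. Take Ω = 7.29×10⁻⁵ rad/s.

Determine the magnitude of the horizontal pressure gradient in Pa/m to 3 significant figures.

Coriolis parameter at 79°S:
f = 2Ω sin φ = 2 × 7.29×10⁻⁵ × sin 79° = 1.43×10⁻⁴ s⁻¹
Geostrophic balance rearranged: |∂P/∂n| = f ρ V_g
|∂P/∂n| = 1.43×10⁻⁴ × 1.02 × 6.00 = 8.76×10⁻⁴ Pa/m

8.76×10⁻⁴ Pa/m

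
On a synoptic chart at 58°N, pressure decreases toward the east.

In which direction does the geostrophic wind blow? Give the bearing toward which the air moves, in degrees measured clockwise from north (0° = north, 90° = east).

The pressure-gradient force points toward the east (bearing 090°).
Geostrophic balance: in the Northern Hemisphere the Coriolis force deflects motion to the right, so the geostrophic wind blows 90° to the right of the pressure-gradient force (low pressure on the left).
Rotating 090° by 90° clockwise gives 180° — the wind blows toward the south.

180°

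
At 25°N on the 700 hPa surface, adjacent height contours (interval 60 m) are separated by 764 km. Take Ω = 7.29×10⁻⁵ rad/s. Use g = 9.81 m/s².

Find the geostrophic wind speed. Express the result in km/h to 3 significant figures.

45.0 km/h

Coriolis parameter at 25°N:
f = 2Ω sin φ = 2 × 7.29×10⁻⁵ × sin 25° = 6.16×10⁻⁵ s⁻¹
Height gradient: |∂Z/∂n| = 60 m / 764000 m = 7.85×10⁻⁵
On a pressure surface, geostrophic balance gives V_g = (g/f)|∂Z/∂n|:
V_g = 9.81 × 7.85×10⁻⁵ / 6.16×10⁻⁵ = 12.5 m/s
Converting: 12.5 m/s × 3.6 = 45.0 km/h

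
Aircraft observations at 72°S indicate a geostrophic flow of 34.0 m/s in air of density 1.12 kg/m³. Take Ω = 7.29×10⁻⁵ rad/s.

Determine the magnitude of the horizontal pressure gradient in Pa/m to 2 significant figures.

5.3×10⁻³ Pa/m

Coriolis parameter at 72°S:
f = 2Ω sin φ = 2 × 7.29×10⁻⁵ × sin 72° = 1.39×10⁻⁴ s⁻¹
Geostrophic balance rearranged: |∂P/∂n| = f ρ V_g
|∂P/∂n| = 1.39×10⁻⁴ × 1.12 × 34.0 = 5.28×10⁻³ Pa/m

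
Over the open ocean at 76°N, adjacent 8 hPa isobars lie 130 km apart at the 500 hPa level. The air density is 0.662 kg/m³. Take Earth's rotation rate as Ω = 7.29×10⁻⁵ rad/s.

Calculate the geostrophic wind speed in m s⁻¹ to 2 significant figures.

66 m s⁻¹

Coriolis parameter at 76°N:
f = 2Ω sin φ = 2 × 7.29×10⁻⁵ × sin 76° = 1.41×10⁻⁴ s⁻¹
Pressure gradient: |∂P/∂n| = 800 Pa / 130000 m = 6.15×10⁻³ Pa/m
Geostrophic balance (pressure-gradient force = Coriolis force):
V_g = (1/(fρ)) |∂P/∂n| = 6.15×10⁻³ / (1.41×10⁻⁴ × 0.662) = 65.7 m/s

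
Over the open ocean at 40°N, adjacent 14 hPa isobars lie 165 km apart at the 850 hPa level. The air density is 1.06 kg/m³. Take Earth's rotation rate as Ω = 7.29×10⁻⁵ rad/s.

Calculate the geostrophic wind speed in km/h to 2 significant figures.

310 km/h

Coriolis parameter at 40°N:
f = 2Ω sin φ = 2 × 7.29×10⁻⁵ × sin 40° = 9.37×10⁻⁵ s⁻¹
Pressure gradient: |∂P/∂n| = 1400 Pa / 165000 m = 8.48×10⁻³ Pa/m
Geostrophic balance (pressure-gradient force = Coriolis force):
V_g = (1/(fρ)) |∂P/∂n| = 8.48×10⁻³ / (9.37×10⁻⁵ × 1.06) = 85.4 m/s
Converting: 85.4 m/s × 3.6 = 310 km/h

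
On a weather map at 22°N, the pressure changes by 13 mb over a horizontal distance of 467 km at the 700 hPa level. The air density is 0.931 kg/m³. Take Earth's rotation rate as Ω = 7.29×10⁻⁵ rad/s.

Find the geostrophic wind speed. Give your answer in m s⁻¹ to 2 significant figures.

55 m s⁻¹

Coriolis parameter at 22°N:
f = 2Ω sin φ = 2 × 7.29×10⁻⁵ × sin 22° = 5.46×10⁻⁵ s⁻¹
Pressure gradient: |∂P/∂n| = 1300 Pa / 467000 m = 2.78×10⁻³ Pa/m
Geostrophic balance (pressure-gradient force = Coriolis force):
V_g = (1/(fρ)) |∂P/∂n| = 2.78×10⁻³ / (5.46×10⁻⁵ × 0.931) = 54.7 m/s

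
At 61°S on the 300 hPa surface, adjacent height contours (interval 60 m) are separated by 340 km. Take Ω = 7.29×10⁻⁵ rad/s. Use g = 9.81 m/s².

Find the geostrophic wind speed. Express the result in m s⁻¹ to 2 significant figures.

Coriolis parameter at 61°S:
f = 2Ω sin φ = 2 × 7.29×10⁻⁵ × sin 61° = 1.28×10⁻⁴ s⁻¹
Height gradient: |∂Z/∂n| = 60 m / 340000 m = 1.76×10⁻⁴
On a pressure surface, geostrophic balance gives V_g = (g/f)|∂Z/∂n|:
V_g = 9.81 × 1.76×10⁻⁴ / 1.28×10⁻⁴ = 13.6 m/s

14 m s⁻¹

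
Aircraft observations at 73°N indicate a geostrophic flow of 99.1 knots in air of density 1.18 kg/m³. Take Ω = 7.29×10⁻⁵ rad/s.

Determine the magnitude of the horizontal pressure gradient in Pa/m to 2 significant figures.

8.4×10⁻³ Pa/m

Coriolis parameter at 73°N:
f = 2Ω sin φ = 2 × 7.29×10⁻⁵ × sin 73° = 1.39×10⁻⁴ s⁻¹
Wind speed in SI: 99.1 knots = 51.0 m/s
Geostrophic balance rearranged: |∂P/∂n| = f ρ V_g
|∂P/∂n| = 1.39×10⁻⁴ × 1.18 × 51.0 = 8.39×10⁻³ Pa/m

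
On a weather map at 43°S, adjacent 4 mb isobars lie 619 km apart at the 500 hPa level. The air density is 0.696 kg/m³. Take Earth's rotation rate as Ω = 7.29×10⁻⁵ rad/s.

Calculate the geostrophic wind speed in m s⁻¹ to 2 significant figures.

9.3 m s⁻¹

Coriolis parameter at 43°S:
f = 2Ω sin φ = 2 × 7.29×10⁻⁵ × sin 43° = 9.94×10⁻⁵ s⁻¹
Pressure gradient: |∂P/∂n| = 400 Pa / 619000 m = 6.46×10⁻⁴ Pa/m
Geostrophic balance (pressure-gradient force = Coriolis force):
V_g = (1/(fρ)) |∂P/∂n| = 6.46×10⁻⁴ / (9.94×10⁻⁵ × 0.696) = 9.34 m/s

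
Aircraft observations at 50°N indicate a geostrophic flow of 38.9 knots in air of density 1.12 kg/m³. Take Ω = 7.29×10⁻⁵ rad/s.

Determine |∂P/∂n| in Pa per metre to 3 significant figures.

2.50×10⁻³ Pa/m

Coriolis parameter at 50°N:
f = 2Ω sin φ = 2 × 7.29×10⁻⁵ × sin 50° = 1.12×10⁻⁴ s⁻¹
Wind speed in SI: 38.9 knots = 20.0 m/s
Geostrophic balance rearranged: |∂P/∂n| = f ρ V_g
|∂P/∂n| = 1.12×10⁻⁴ × 1.12 × 20.0 = 2.50×10⁻³ Pa/m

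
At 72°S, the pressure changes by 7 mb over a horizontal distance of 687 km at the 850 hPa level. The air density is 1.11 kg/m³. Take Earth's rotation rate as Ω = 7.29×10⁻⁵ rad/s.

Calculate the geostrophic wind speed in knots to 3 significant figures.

12.9 knots

Coriolis parameter at 72°S:
f = 2Ω sin φ = 2 × 7.29×10⁻⁵ × sin 72° = 1.39×10⁻⁴ s⁻¹
Pressure gradient: |∂P/∂n| = 700 Pa / 687000 m = 1.02×10⁻³ Pa/m
Geostrophic balance (pressure-gradient force = Coriolis force):
V_g = (1/(fρ)) |∂P/∂n| = 1.02×10⁻³ / (1.39×10⁻⁴ × 1.11) = 6.62 m/s
Converting: 6.62 m/s × 1.944 = 12.9 knots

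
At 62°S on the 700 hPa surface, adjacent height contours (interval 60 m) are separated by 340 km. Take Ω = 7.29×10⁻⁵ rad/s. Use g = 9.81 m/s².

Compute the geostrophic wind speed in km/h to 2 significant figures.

48 km/h

Coriolis parameter at 62°S:
f = 2Ω sin φ = 2 × 7.29×10⁻⁵ × sin 62° = 1.29×10⁻⁴ s⁻¹
Height gradient: |∂Z/∂n| = 60 m / 340000 m = 1.76×10⁻⁴
On a pressure surface, geostrophic balance gives V_g = (g/f)|∂Z/∂n|:
V_g = 9.81 × 1.76×10⁻⁴ / 1.29×10⁻⁴ = 13.4 m/s
Converting: 13.4 m/s × 3.6 = 48 km/h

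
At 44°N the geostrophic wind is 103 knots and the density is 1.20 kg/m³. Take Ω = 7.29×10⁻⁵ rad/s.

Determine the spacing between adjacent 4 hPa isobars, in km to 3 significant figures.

Coriolis parameter at 44°N:
f = 2Ω sin φ = 2 × 7.29×10⁻⁵ × sin 44° = 1.01×10⁻⁴ s⁻¹
Wind speed in SI: 103 knots = 53.0 m/s
Geostrophic balance rearranged: |∂P/∂n| = f ρ V_g
|∂P/∂n| = 1.01×10⁻⁴ × 1.20 × 53.0 = 6.44×10⁻³ Pa/m
Isobar spacing: Δn = ΔP/|∂P/∂n| = 400 Pa / 6.44×10⁻³ Pa/m = 62112 m ≈ 62.1 km

62.1 km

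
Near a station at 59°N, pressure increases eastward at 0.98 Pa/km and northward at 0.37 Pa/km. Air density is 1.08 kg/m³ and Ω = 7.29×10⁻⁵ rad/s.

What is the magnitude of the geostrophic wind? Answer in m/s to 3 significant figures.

Coriolis parameter at 59°N:
f = 2Ω sin φ = 2 × 7.29×10⁻⁵ × sin 59° = 1.25×10⁻⁴ s⁻¹
Component geostrophic relations (x east, y north):
u_g = −(1/(fρ)) ∂P/∂y,  v_g = (1/(fρ)) ∂P/∂x
u_g = −(0.37×10⁻³)/(1.25×10⁻⁴ × 1.08) = −2.74 m/s;  v_g = (0.98×10⁻³)/(1.25×10⁻⁴ × 1.08) = 7.26 m/s
|V_g| = √(u_g² + v_g²) = 7.76 m/s

7.76 m/s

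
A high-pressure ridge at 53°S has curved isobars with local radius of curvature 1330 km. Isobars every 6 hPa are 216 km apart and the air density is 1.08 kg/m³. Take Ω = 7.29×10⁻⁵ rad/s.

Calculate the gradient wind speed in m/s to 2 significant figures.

27 m/s

Coriolis parameter at 53°S:
f = 2Ω sin φ = 2 × 7.29×10⁻⁵ × sin 53° = 1.16×10⁻⁴ s⁻¹
Pressure gradient: |∂P/∂n| = 600 Pa / 216000 m = 2.78×10⁻³ Pa/m
Geostrophic speed: V_g = |∂P/∂n|/(fρ) = 2.78×10⁻³/(1.16×10⁻⁴ × 1.08) = 22.1 m/s
Around a high, pressure-gradient force acts outward with centrifugal, so Coriolis balances both:
fV = (1/ρ)|∂P/∂n| + V²/R  →  V² − fR·V + fR·V_g = 0
With fR = 1.16×10⁻⁴ × 1330×10³ m = 155 m/s:
V = [fR − √((fR)² − 4 fR V_g)]/2 = [155 − √(155² − 4×155×22.1)]/2 = 26.7 m/s
Supergeostrophic (V > V_g = 22.1 m/s), as expected around a high.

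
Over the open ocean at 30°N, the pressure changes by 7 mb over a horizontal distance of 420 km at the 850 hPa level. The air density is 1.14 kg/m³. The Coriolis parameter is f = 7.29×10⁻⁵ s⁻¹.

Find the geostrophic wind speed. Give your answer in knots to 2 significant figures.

39 knots

Pressure gradient: |∂P/∂n| = 700 Pa / 420000 m = 1.67×10⁻³ Pa/m
Geostrophic balance (pressure-gradient force = Coriolis force):
V_g = (1/(fρ)) |∂P/∂n| = 1.67×10⁻³ / (7.29×10⁻⁵ × 1.14) = 20.1 m/s
Converting: 20.1 m/s × 1.944 = 39 knots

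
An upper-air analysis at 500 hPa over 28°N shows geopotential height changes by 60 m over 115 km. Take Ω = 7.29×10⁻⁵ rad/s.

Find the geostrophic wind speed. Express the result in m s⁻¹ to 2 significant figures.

Coriolis parameter at 28°N:
f = 2Ω sin φ = 2 × 7.29×10⁻⁵ × sin 28° = 6.84×10⁻⁵ s⁻¹
Height gradient: |∂Z/∂n| = 60 m / 115000 m = 5.22×10⁻⁴
On a pressure surface, geostrophic balance gives V_g = (g/f)|∂Z/∂n|:
V_g = 9.81 × 5.22×10⁻⁴ / 6.84×10⁻⁵ = 74.8 m/s

75 m s⁻¹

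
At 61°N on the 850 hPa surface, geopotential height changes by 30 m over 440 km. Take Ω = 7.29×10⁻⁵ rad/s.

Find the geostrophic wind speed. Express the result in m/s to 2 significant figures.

Coriolis parameter at 61°N:
f = 2Ω sin φ = 2 × 7.29×10⁻⁵ × sin 61° = 1.28×10⁻⁴ s⁻¹
Height gradient: |∂Z/∂n| = 30 m / 440000 m = 6.82×10⁻⁵
On a pressure surface, geostrophic balance gives V_g = (g/f)|∂Z/∂n|:
V_g = 9.81 × 6.82×10⁻⁵ / 1.28×10⁻⁴ = 5.25 m/s

5.2 m/s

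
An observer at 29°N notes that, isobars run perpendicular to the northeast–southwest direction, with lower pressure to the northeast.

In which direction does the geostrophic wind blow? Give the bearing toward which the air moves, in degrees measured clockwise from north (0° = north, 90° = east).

The pressure-gradient force points toward the northeast (bearing 045°).
Geostrophic balance: in the Northern Hemisphere the Coriolis force deflects motion to the right, so the geostrophic wind blows 90° to the right of the pressure-gradient force (low pressure on the left).
Rotating 045° by 90° clockwise gives 135° — the wind blows toward the southeast.

135°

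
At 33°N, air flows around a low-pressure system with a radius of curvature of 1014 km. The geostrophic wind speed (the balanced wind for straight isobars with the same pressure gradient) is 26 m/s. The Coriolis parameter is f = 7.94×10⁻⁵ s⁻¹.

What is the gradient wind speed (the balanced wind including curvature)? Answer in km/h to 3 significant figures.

74.5 km/h

Around a low, centrifugal force acts outward with Coriolis, so pressure-gradient force balances both:
(1/ρ)|∂P/∂n| = fV + V²/R  →  V² + fR·V − fR·V_g = 0
With fR = 7.94×10⁻⁵ × 1014×10³ m = 80.5 m/s:
V = [−fR + √((fR)² + 4 fR V_g)]/2 = [−80.5 + √(80.5² + 4×80.5×26)]/2 = 20.7 m/s
Subgeostrophic (V < V_g = 26 m/s), as expected around a low.
Converting: 20.7 m/s × 3.6 = 74.5 km/h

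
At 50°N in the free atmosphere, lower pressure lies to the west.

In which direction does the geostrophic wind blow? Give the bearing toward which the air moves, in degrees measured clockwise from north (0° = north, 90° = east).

The pressure-gradient force points toward the west (bearing 270°).
Geostrophic balance: in the Northern Hemisphere the Coriolis force deflects motion to the right, so the geostrophic wind blows 90° to the right of the pressure-gradient force (low pressure on the left).
Rotating 270° by 90° clockwise gives 000° — the wind blows toward the north.

000°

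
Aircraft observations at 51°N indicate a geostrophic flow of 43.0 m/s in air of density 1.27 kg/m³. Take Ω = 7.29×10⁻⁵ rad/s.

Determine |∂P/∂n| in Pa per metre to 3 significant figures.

6.19×10⁻³ Pa/m

Coriolis parameter at 51°N:
f = 2Ω sin φ = 2 × 7.29×10⁻⁵ × sin 51° = 1.13×10⁻⁴ s⁻¹
Geostrophic balance rearranged: |∂P/∂n| = f ρ V_g
|∂P/∂n| = 1.13×10⁻⁴ × 1.27 × 43.0 = 6.19×10⁻³ Pa/m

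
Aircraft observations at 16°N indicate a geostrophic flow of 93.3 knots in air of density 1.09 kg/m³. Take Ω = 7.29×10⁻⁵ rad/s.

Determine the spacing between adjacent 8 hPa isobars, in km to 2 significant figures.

380 km

Coriolis parameter at 16°N:
f = 2Ω sin φ = 2 × 7.29×10⁻⁵ × sin 16° = 4.02×10⁻⁵ s⁻¹
Wind speed in SI: 93.3 knots = 48.0 m/s
Geostrophic balance rearranged: |∂P/∂n| = f ρ V_g
|∂P/∂n| = 4.02×10⁻⁵ × 1.09 × 48.0 = 2.10×10⁻³ Pa/m
Isobar spacing: Δn = ΔP/|∂P/∂n| = 800 Pa / 2.10×10⁻³ Pa/m = 380494 m ≈ 380 km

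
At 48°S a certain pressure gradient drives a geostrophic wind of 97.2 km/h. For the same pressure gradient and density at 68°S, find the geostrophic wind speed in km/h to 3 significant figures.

77.9 km/h

With the same pressure gradient and density, V_g ∝ 1/f ∝ 1/sin φ.
V₂ = V₁ · sin φ₁ / sin φ₂ = 97.2 × sin 48° / sin 68°
V₂ = 97.2 × 0.7431/0.9272 = 77.9 km/h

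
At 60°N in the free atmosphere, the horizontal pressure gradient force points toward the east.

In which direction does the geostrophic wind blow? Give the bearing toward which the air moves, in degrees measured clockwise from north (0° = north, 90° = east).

The pressure-gradient force points toward the east (bearing 090°).
Geostrophic balance: in the Northern Hemisphere the Coriolis force deflects motion to the right, so the geostrophic wind blows 90° to the right of the pressure-gradient force (low pressure on the left).
Rotating 090° by 90° clockwise gives 180° — the wind blows toward the south.

180°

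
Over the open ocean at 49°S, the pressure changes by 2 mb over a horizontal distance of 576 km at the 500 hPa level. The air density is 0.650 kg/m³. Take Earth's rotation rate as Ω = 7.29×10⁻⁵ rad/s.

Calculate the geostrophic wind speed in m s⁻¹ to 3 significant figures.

Coriolis parameter at 49°S:
f = 2Ω sin φ = 2 × 7.29×10⁻⁵ × sin 49° = 1.10×10⁻⁴ s⁻¹
Pressure gradient: |∂P/∂n| = 200 Pa / 576000 m = 3.47×10⁻⁴ Pa/m
Geostrophic balance (pressure-gradient force = Coriolis force):
V_g = (1/(fρ)) |∂P/∂n| = 3.47×10⁻⁴ / (1.10×10⁻⁴ × 0.650) = 4.85 m/s

4.85 m s⁻¹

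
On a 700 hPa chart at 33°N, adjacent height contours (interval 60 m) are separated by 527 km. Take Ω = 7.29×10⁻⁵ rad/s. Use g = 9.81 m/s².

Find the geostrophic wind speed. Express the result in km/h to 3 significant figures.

50.6 km/h

Coriolis parameter at 33°N:
f = 2Ω sin φ = 2 × 7.29×10⁻⁵ × sin 33° = 7.94×10⁻⁵ s⁻¹
Height gradient: |∂Z/∂n| = 60 m / 527000 m = 1.14×10⁻⁴
On a pressure surface, geostrophic balance gives V_g = (g/f)|∂Z/∂n|:
V_g = 9.81 × 1.14×10⁻⁴ / 7.94×10⁻⁵ = 14.1 m/s
Converting: 14.1 m/s × 3.6 = 50.6 km/h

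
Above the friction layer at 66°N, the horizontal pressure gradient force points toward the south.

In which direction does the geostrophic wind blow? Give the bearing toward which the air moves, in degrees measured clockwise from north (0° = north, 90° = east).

The pressure-gradient force points toward the south (bearing 180°).
Geostrophic balance: in the Northern Hemisphere the Coriolis force deflects motion to the right, so the geostrophic wind blows 90° to the right of the pressure-gradient force (low pressure on the left).
Rotating 180° by 90° clockwise gives 270° — the wind blows toward the west.

270°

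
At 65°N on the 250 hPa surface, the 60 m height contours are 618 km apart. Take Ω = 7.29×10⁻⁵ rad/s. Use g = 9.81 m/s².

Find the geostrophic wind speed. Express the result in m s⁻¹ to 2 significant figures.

7.2 m s⁻¹

Coriolis parameter at 65°N:
f = 2Ω sin φ = 2 × 7.29×10⁻⁵ × sin 65° = 1.32×10⁻⁴ s⁻¹
Height gradient: |∂Z/∂n| = 60 m / 618000 m = 9.71×10⁻⁵
On a pressure surface, geostrophic balance gives V_g = (g/f)|∂Z/∂n|:
V_g = 9.81 × 9.71×10⁻⁵ / 1.32×10⁻⁴ = 7.21 m/s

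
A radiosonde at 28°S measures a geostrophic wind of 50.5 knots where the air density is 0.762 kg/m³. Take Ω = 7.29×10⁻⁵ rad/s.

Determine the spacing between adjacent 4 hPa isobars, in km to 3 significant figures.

295 km

Coriolis parameter at 28°S:
f = 2Ω sin φ = 2 × 7.29×10⁻⁵ × sin 28° = 6.84×10⁻⁵ s⁻¹
Wind speed in SI: 50.5 knots = 26.0 m/s
Geostrophic balance rearranged: |∂P/∂n| = f ρ V_g
|∂P/∂n| = 6.84×10⁻⁵ × 0.762 × 26.0 = 1.36×10⁻³ Pa/m
Isobar spacing: Δn = ΔP/|∂P/∂n| = 400 Pa / 1.36×10⁻³ Pa/m = 295195 m ≈ 295 km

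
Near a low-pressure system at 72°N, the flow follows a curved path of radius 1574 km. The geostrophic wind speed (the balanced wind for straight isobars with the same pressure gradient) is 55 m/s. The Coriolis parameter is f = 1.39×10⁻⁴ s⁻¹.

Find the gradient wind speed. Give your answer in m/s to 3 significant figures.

45.5 m/s

Around a low, centrifugal force acts outward with Coriolis, so pressure-gradient force balances both:
(1/ρ)|∂P/∂n| = fV + V²/R  →  V² + fR·V − fR·V_g = 0
With fR = 1.39×10⁻⁴ × 1574×10³ m = 219 m/s:
V = [−fR + √((fR)² + 4 fR V_g)]/2 = [−219 + √(219² + 4×219×55)]/2 = 45.5 m/s
Subgeostrophic (V < V_g = 55 m/s), as expected around a low.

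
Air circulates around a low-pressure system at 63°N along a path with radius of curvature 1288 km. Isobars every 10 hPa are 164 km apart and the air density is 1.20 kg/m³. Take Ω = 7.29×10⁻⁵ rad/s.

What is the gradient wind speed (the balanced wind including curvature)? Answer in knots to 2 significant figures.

Coriolis parameter at 63°N:
f = 2Ω sin φ = 2 × 7.29×10⁻⁵ × sin 63° = 1.30×10⁻⁴ s⁻¹
Pressure gradient: |∂P/∂n| = 1000 Pa / 164000 m = 6.10×10⁻³ Pa/m
Geostrophic speed: V_g = |∂P/∂n|/(fρ) = 6.10×10⁻³/(1.30×10⁻⁴ × 1.20) = 39.1 m/s
Around a low, centrifugal force acts outward with Coriolis, so pressure-gradient force balances both:
(1/ρ)|∂P/∂n| = fV + V²/R  →  V² + fR·V − fR·V_g = 0
With fR = 1.30×10⁻⁴ × 1288×10³ m = 167 m/s:
V = [−fR + √((fR)² + 4 fR V_g)]/2 = [−167 + √(167² + 4×167×39.1)]/2 = 32.7 m/s
Subgeostrophic (V < V_g = 39.1 m/s), as expected around a low.
Converting: 32.7 m/s × 1.944 = 64 knots

64 knots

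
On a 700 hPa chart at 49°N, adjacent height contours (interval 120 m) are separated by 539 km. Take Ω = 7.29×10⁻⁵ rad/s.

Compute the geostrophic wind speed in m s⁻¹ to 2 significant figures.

Coriolis parameter at 49°N:
f = 2Ω sin φ = 2 × 7.29×10⁻⁵ × sin 49° = 1.10×10⁻⁴ s⁻¹
Height gradient: |∂Z/∂n| = 120 m / 539000 m = 2.23×10⁻⁴
On a pressure surface, geostrophic balance gives V_g = (g/f)|∂Z/∂n|:
V_g = 9.81 × 2.23×10⁻⁴ / 1.10×10⁻⁴ = 19.8 m/s

20 m s⁻¹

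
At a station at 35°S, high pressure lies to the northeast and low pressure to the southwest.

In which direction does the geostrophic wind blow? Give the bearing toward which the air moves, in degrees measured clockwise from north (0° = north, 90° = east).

The pressure-gradient force points toward the southwest (bearing 225°).
Geostrophic balance: in the Southern Hemisphere the Coriolis force deflects motion to the left, so the geostrophic wind blows 90° to the left of the pressure-gradient force (low pressure on the right).
Rotating 225° by 90° counterclockwise gives 135° — the wind blows toward the southeast.

135°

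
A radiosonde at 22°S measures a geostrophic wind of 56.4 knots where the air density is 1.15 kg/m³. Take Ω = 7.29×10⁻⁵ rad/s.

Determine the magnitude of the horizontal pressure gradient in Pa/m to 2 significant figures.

Coriolis parameter at 22°S:
f = 2Ω sin φ = 2 × 7.29×10⁻⁵ × sin 22° = 5.46×10⁻⁵ s⁻¹
Wind speed in SI: 56.4 knots = 29.0 m/s
Geostrophic balance rearranged: |∂P/∂n| = f ρ V_g
|∂P/∂n| = 5.46×10⁻⁵ × 1.15 × 29.0 = 1.82×10⁻³ Pa/m

1.8×10⁻³ Pa/m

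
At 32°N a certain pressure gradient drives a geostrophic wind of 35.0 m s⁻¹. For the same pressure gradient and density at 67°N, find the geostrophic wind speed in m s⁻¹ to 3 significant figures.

With the same pressure gradient and density, V_g ∝ 1/f ∝ 1/sin φ.
V₂ = V₁ · sin φ₁ / sin φ₂ = 35.0 × sin 32° / sin 67°
V₂ = 35.0 × 0.5299/0.9205 = 20.1 m s⁻¹

20.1 m s⁻¹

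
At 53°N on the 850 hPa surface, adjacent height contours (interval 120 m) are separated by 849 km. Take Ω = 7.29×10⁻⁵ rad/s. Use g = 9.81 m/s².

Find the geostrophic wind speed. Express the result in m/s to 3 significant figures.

11.9 m/s

Coriolis parameter at 53°N:
f = 2Ω sin φ = 2 × 7.29×10⁻⁵ × sin 53° = 1.16×10⁻⁴ s⁻¹
Height gradient: |∂Z/∂n| = 120 m / 849000 m = 1.41×10⁻⁴
On a pressure surface, geostrophic balance gives V_g = (g/f)|∂Z/∂n|:
V_g = 9.81 × 1.41×10⁻⁴ / 1.16×10⁻⁴ = 11.9 m/s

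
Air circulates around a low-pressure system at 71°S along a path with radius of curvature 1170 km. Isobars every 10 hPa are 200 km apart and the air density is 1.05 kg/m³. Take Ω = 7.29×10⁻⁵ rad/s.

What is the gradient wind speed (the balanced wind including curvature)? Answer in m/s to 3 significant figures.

29.2 m/s

Coriolis parameter at 71°S:
f = 2Ω sin φ = 2 × 7.29×10⁻⁵ × sin 71° = 1.38×10⁻⁴ s⁻¹
Pressure gradient: |∂P/∂n| = 1000 Pa / 200000 m = 5.00×10⁻³ Pa/m
Geostrophic speed: V_g = |∂P/∂n|/(fρ) = 5.00×10⁻³/(1.38×10⁻⁴ × 1.05) = 34.5 m/s
Around a low, centrifugal force acts outward with Coriolis, so pressure-gradient force balances both:
(1/ρ)|∂P/∂n| = fV + V²/R  →  V² + fR·V − fR·V_g = 0
With fR = 1.38×10⁻⁴ × 1170×10³ m = 161 m/s:
V = [−fR + √((fR)² + 4 fR V_g)]/2 = [−161 + √(161² + 4×161×34.5)]/2 = 29.2 m/s
Subgeostrophic (V < V_g = 34.5 m/s), as expected around a low.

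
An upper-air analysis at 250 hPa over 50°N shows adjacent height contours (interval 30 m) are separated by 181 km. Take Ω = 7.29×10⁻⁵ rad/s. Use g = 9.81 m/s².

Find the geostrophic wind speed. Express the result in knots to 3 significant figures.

28.3 knots

Coriolis parameter at 50°N:
f = 2Ω sin φ = 2 × 7.29×10⁻⁵ × sin 50° = 1.12×10⁻⁴ s⁻¹
Height gradient: |∂Z/∂n| = 30 m / 181000 m = 1.66×10⁻⁴
On a pressure surface, geostrophic balance gives V_g = (g/f)|∂Z/∂n|:
V_g = 9.81 × 1.66×10⁻⁴ / 1.12×10⁻⁴ = 14.6 m/s
Converting: 14.6 m/s × 1.944 = 28.3 knots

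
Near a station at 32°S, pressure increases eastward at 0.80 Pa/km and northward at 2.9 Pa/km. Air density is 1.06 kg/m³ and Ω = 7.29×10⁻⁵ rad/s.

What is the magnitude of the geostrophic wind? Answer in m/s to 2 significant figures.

37 m/s

Coriolis parameter at 32°S:
f = 2Ω sin φ = 2 × 7.29×10⁻⁵ × sin 32° = 7.73×10⁻⁵ s⁻¹
In the Southern Hemisphere f is negative: f = −7.73×10⁻⁵ s⁻¹.
Component geostrophic relations (x east, y north):
u_g = −(1/(fρ)) ∂P/∂y,  v_g = (1/(fρ)) ∂P/∂x
u_g = −(2.9×10⁻³)/(−7.73×10⁻⁵ × 1.06) = 35.4 m/s;  v_g = (0.80×10⁻³)/(−7.73×10⁻⁵ × 1.06) = −9.77 m/s
|V_g| = √(u_g² + v_g²) = 36.7 m/s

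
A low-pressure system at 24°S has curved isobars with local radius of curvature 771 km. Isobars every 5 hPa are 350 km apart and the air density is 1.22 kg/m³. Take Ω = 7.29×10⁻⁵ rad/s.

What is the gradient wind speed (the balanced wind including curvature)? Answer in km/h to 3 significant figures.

Coriolis parameter at 24°S:
f = 2Ω sin φ = 2 × 7.29×10⁻⁵ × sin 24° = 5.93×10⁻⁵ s⁻¹
Pressure gradient: |∂P/∂n| = 500 Pa / 350000 m = 1.43×10⁻³ Pa/m
Geostrophic speed: V_g = |∂P/∂n|/(fρ) = 1.43×10⁻³/(5.93×10⁻⁵ × 1.22) = 19.7 m/s
Around a low, centrifugal force acts outward with Coriolis, so pressure-gradient force balances both:
(1/ρ)|∂P/∂n| = fV + V²/R  →  V² + fR·V − fR·V_g = 0
With fR = 5.93×10⁻⁵ × 771×10³ m = 45.7 m/s:
V = [−fR + √((fR)² + 4 fR V_g)]/2 = [−45.7 + √(45.7² + 4×45.7×19.7)]/2 = 14.9 m/s
Subgeostrophic (V < V_g = 19.7 m/s), as expected around a low.
Converting: 14.9 m/s × 3.6 = 53.6 km/h

53.6 km/h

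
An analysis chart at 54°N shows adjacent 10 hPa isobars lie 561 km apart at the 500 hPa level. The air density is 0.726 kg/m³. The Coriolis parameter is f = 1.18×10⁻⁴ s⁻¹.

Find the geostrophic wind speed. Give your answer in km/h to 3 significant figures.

Pressure gradient: |∂P/∂n| = 1000 Pa / 561000 m = 1.78×10⁻³ Pa/m
Geostrophic balance (pressure-gradient force = Coriolis force):
V_g = (1/(fρ)) |∂P/∂n| = 1.78×10⁻³ / (1.18×10⁻⁴ × 0.726) = 20.8 m/s
Converting: 20.8 m/s × 3.6 = 74.9 km/h

74.9 km/h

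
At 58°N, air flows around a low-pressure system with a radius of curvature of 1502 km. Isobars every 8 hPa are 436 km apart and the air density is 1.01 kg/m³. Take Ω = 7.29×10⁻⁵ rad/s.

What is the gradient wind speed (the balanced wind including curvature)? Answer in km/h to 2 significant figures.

49 km/h

Coriolis parameter at 58°N:
f = 2Ω sin φ = 2 × 7.29×10⁻⁵ × sin 58° = 1.24×10⁻⁴ s⁻¹
Pressure gradient: |∂P/∂n| = 800 Pa / 436000 m = 1.83×10⁻³ Pa/m
Geostrophic speed: V_g = |∂P/∂n|/(fρ) = 1.83×10⁻³/(1.24×10⁻⁴ × 1.01) = 14.7 m/s
Around a low, centrifugal force acts outward with Coriolis, so pressure-gradient force balances both:
(1/ρ)|∂P/∂n| = fV + V²/R  →  V² + fR·V − fR·V_g = 0
With fR = 1.24×10⁻⁴ × 1502×10³ m = 186 m/s:
V = [−fR + √((fR)² + 4 fR V_g)]/2 = [−186 + √(186² + 4×186×14.7)]/2 = 13.7 m/s
Subgeostrophic (V < V_g = 14.7 m/s), as expected around a low.
Converting: 13.7 m/s × 3.6 = 49 km/h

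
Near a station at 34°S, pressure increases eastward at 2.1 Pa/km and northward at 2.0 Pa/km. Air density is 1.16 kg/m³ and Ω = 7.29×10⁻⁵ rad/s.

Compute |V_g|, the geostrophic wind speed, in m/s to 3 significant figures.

Coriolis parameter at 34°S:
f = 2Ω sin φ = 2 × 7.29×10⁻⁵ × sin 34° = 8.15×10⁻⁵ s⁻¹
In the Southern Hemisphere f is negative: f = −8.15×10⁻⁵ s⁻¹.
Component geostrophic relations (x east, y north):
u_g = −(1/(fρ)) ∂P/∂y,  v_g = (1/(fρ)) ∂P/∂x
u_g = −(2.0×10⁻³)/(−8.15×10⁻⁵ × 1.16) = 21.1 m/s;  v_g = (2.1×10⁻³)/(−8.15×10⁻⁵ × 1.16) = −22.2 m/s
|V_g| = √(u_g² + v_g²) = 30.7 m/s

30.7 m/s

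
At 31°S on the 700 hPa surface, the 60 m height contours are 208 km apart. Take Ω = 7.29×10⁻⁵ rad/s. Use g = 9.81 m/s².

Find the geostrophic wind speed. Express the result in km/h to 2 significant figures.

Coriolis parameter at 31°S:
f = 2Ω sin φ = 2 × 7.29×10⁻⁵ × sin 31° = 7.51×10⁻⁵ s⁻¹
Height gradient: |∂Z/∂n| = 60 m / 208000 m = 2.88×10⁻⁴
On a pressure surface, geostrophic balance gives V_g = (g/f)|∂Z/∂n|:
V_g = 9.81 × 2.88×10⁻⁴ / 7.51×10⁻⁵ = 37.7 m/s
Converting: 37.7 m/s × 3.6 = 140 km/h

140 km/h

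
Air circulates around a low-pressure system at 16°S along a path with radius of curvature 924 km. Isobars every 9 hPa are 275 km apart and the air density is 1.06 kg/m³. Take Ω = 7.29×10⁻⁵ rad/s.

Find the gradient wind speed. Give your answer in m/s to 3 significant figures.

38.0 m/s

Coriolis parameter at 16°S:
f = 2Ω sin φ = 2 × 7.29×10⁻⁵ × sin 16° = 4.02×10⁻⁵ s⁻¹
Pressure gradient: |∂P/∂n| = 900 Pa / 275000 m = 3.27×10⁻³ Pa/m
Geostrophic speed: V_g = |∂P/∂n|/(fρ) = 3.27×10⁻³/(4.02×10⁻⁵ × 1.06) = 76.8 m/s
Around a low, centrifugal force acts outward with Coriolis, so pressure-gradient force balances both:
(1/ρ)|∂P/∂n| = fV + V²/R  →  V² + fR·V − fR·V_g = 0
With fR = 4.02×10⁻⁵ × 924×10³ m = 37.1 m/s:
V = [−fR + √((fR)² + 4 fR V_g)]/2 = [−37.1 + √(37.1² + 4×37.1×76.8)]/2 = 38 m/s
Subgeostrophic (V < V_g = 76.8 m/s), as expected around a low.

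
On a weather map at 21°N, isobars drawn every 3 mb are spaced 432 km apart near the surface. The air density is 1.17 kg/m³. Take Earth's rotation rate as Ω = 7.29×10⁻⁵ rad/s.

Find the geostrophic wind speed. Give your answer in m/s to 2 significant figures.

11 m/s

Coriolis parameter at 21°N:
f = 2Ω sin φ = 2 × 7.29×10⁻⁵ × sin 21° = 5.23×10⁻⁵ s⁻¹
Pressure gradient: |∂P/∂n| = 300 Pa / 432000 m = 6.94×10⁻⁴ Pa/m
Geostrophic balance (pressure-gradient force = Coriolis force):
V_g = (1/(fρ)) |∂P/∂n| = 6.94×10⁻⁴ / (5.23×10⁻⁵ × 1.17) = 11.4 m/s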